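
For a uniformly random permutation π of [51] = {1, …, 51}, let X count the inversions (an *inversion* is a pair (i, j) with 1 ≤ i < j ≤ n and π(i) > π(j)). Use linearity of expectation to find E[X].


Write X = Σ X_I over the C(51, 2) = 1275 pairs i < j, with X_I the indicator of one inversion.
There are 1275 indicators.
For each fixed pair i < j, the values π(i) and π(j) are two distinct elements of {1, …, 51} in uniformly random order; by symmetry P[π(i) > π(j)] = 1/2.
By linearity: E[X] = 1275 · (1/2) = C(51, 2) · (1/2) = 1275/2 = 1275/2 ≈ 637.500.

E[X] = 1275/2 = 637.500.


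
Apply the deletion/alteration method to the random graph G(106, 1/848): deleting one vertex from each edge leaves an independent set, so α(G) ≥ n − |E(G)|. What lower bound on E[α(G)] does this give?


E[|E(G)|] = C(106, 2)·p = 5565 · (1/848) = 105/16.
E[α(G)] ≥ n − E[|E(G)|] = 106 − 105/16 = 1591/16.
Numerically: ≈ 99.43750.
(This is only a lower bound; the true E[α(G)] may be larger.)

E[α(G)] ≥ 1591/16 ≈ 99.43750.


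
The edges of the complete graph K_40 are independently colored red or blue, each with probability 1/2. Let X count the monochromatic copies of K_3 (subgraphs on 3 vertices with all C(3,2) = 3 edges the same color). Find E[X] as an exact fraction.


Let X = Σ_S X_S over the C(40, 3) = 9880 subsets S of size 3, where X_S = 1 if the K_3 on S is monochromatic.
For a fixed S, the K_3 on S has C(3, 2) = 3 edges. P[all 3 edges red] = (1/2)^3, and likewise for blue, so P[monochromatic] = 2·(1/2)^3 = 2^{1 − 3} = 1/4.
By linearity: E[X] = C(40, 3) · 2^{1 − 3} = 9880 · 1/4 = 2470.
Numerically: E[X] ≈ 2470.000.

E[X] = C(40,3)·2^(1−C(3,2)) = 2470 ≈ 2470.000.


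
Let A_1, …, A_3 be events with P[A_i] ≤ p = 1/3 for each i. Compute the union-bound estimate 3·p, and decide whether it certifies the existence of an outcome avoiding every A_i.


Union bound: P[∪_{i=1}^{3} A_i] ≤ Σ_i P[A_i] ≤ 3·p = 3·(1/3) = 1.
Numerically: 1 ≈ 1.000.
Is 1 < 1? NO.
Since the bound 1 is ≥ 1, the union bound is uninformative here; it does NOT by itself certify existence.

3·p = 1 ≈ 1.000; existence NOT certified by the union bound.


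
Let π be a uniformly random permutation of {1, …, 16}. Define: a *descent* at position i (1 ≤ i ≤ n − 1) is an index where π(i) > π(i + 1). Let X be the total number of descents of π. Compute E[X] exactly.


Write X = Σ X_I over i = 1, …, 15, with X_I the indicator of one descent.
There are 15 indicators.
For each fixed i, the pair (π(i), π(i+1)) is a uniformly random ordered pair of distinct values from {1, …, 16}; by symmetry P[π(i) > π(i+1)] = 1/2.
By linearity: E[X] = 15 · (1/2) = (16 − 1) · (1/2) = 15/2 ≈ 7.500.

E[X] = 15/2 = 7.500.


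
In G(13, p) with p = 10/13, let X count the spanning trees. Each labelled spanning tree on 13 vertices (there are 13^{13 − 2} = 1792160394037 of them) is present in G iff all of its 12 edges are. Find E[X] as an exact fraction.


K_13 has 13^{13 − 2} = 1792160394037 labelled spanning trees.
For each such spanning tree H, let X_H = 1 if all 12 edges of H are present in G. Then P[X_H = 1] = p^{12} = (10/13)^{12} = 1000000000000/23298085122481.
By linearity: E[X] = Σ_H E[X_H] = 1792160394037 · p^{12} = 1792160394037 · 1000000000000/23298085122481 = 1000000000000/13.
Numerically: E[X] ≈ 7.6923e+10.

E[X] = 1792160394037 · (10/13)^{12} = 1000000000000/13 ≈ 7.6923e+10.


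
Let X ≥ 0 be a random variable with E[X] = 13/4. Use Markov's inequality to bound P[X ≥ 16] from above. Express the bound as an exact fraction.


μ = E[X] = 13/4, a = 16.
Markov: P[X ≥ 16] ≤ μ/a = (13/4)/16 = 13/64.
Numerically: ≈ 0.2031.
(Since a = 16 > μ = 3.2500, the bound 13/64 is < 1 and informative.)

P[X ≥ 16] ≤ 13/64 ≈ 0.2031.


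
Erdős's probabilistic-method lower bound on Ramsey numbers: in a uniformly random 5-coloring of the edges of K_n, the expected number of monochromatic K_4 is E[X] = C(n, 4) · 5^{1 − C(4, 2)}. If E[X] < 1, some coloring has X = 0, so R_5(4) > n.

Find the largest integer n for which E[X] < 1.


We need C(n, 4) · 5^{1 − 6} < 1, i.e. C(n, 4) < 5^{6 − 1} = 3125.
Check values of n near the boundary:
  n = 13: C(13, 4) = 715; 715 < 3125? YES
  n = 14: C(14, 4) = 1001; 1001 < 3125? YES
  n = 15: C(15, 4) = 1365; 1365 < 3125? YES
  n = 16: C(16, 4) = 1820; 1820 < 3125? YES
  n = 17: C(17, 4) = 2380; 2380 < 3125? YES
  n = 18: C(18, 4) = 3060; 3060 < 3125? YES
  n = 19: C(19, 4) = 3876; 3876 < 3125? NO
The largest n with C(n, 4) < 3125 is n = 18 (where E[X] = 612/625 ≈ 0.979200). Hence R_5(4) > 18, i.e. R_5(4) ≥ 19.

Largest n = 18; hence R_5(4) > 18.


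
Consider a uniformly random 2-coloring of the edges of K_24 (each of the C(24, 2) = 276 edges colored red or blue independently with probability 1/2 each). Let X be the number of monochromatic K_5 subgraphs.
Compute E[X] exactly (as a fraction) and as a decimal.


Let X = Σ_S X_S over the C(24, 5) = 42504 subsets S of size 5, where X_S = 1 if the K_5 on S is monochromatic.
For a fixed S, the K_5 on S has C(5, 2) = 10 edges. P[all 10 edges red] = (1/2)^10, and likewise for blue, so P[monochromatic] = 2·(1/2)^10 = 2^{1 − 10} = 1/512.
By linearity: E[X] = C(24, 5) · 2^{1 − 10} = 42504 · 1/512 = 5313/64.
Numerically: E[X] ≈ 83.01562.

E[X] = C(24,5)·2^(1−C(5,2)) = 5313/64 ≈ 83.01562.


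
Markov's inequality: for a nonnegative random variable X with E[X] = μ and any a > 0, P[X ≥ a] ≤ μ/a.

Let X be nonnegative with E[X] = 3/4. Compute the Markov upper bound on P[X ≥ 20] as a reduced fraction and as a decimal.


μ = E[X] = 3/4, a = 20.
Markov: P[X ≥ 20] ≤ μ/a = (3/4)/20 = 3/80.
Numerically: ≈ 0.03750.
(Since a = 20 > μ = 0.75000, the bound 3/80 is < 1 and informative.)

P[X ≥ 20] ≤ 3/80 ≈ 0.03750.


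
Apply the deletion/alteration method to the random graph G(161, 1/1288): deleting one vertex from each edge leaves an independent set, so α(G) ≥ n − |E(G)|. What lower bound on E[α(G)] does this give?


E[|E(G)|] = C(161, 2)·p = 12880 · (1/1288) = 10.
E[α(G)] ≥ n − E[|E(G)|] = 161 − 10 = 151.
Numerically: ≈ 151.0000.
(This is only a lower bound; the true E[α(G)] may be larger.)

E[α(G)] ≥ 151 ≈ 151.0000.


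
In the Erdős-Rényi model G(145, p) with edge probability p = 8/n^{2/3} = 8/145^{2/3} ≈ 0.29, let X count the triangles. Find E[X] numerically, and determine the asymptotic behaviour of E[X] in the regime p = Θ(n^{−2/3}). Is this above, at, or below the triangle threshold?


Number of potential triangles: C(145, 3) = 497640.
Each occurs with probability p³ ≈ (0.29)³ ≈ 2.43520e-02.
By linearity: E[X] = C(145, 3)·p³ ≈ 497640 · 2.43520e-02 ≈ 12118.510.
Since α = 2/3 < 1, p = c/n^{2/3} ≫ 1/n is above the triangle threshold p ~ 1/n. Asymptotically E[X] ~ (c³/6)·n^{3(1−α)} = (8³/6)·n^{1} → ∞; triangles are abundant w.h.p.

E[X] ≈ 12118.510; in regime p = Θ(1/n^{2/3}) E[X] diverges (above the triangle threshold p ~ 1/n).


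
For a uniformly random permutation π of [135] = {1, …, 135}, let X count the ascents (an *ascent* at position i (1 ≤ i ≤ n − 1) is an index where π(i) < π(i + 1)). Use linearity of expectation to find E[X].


Write X = Σ X_I over i = 1, …, 134, with X_I the indicator of one ascent.
There are 134 indicators.
For each fixed i, the pair (π(i), π(i+1)) is a uniformly random ordered pair of distinct values from {1, …, 135}; by symmetry P[π(i) < π(i+1)] = 1/2.
By linearity: E[X] = 134 · (1/2) = (135 − 1) · (1/2) = 67 ≈ 67.000.

E[X] = 67 = 67.000.


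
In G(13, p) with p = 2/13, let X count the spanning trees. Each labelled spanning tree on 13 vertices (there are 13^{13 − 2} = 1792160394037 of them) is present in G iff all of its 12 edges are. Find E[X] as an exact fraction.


K_13 has 13^{13 − 2} = 1792160394037 labelled spanning trees.
For each such spanning tree H, let X_H = 1 if all 12 edges of H are present in G. Then P[X_H = 1] = p^{12} = (2/13)^{12} = 4096/23298085122481.
By linearity of expectation: E[X] = Σ_H E[X_H] = 1792160394037 · p^{12} = 1792160394037 · 4096/23298085122481 = 4096/13.
Numerically: E[X] ≈ 315.1.

E[X] = 1792160394037 · (2/13)^{12} = 4096/13 ≈ 315.1.


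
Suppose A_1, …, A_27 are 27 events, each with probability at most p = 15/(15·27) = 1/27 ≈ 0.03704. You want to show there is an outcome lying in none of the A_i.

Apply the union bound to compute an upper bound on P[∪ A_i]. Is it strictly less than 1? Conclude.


Union bound: P[∪_{i=1}^{27} A_i] ≤ Σ_i P[A_i] ≤ 27·p = 27·(1/27) = 1.
Numerically: 1 ≈ 1.00000.
Is 1 < 1? NO.
Since the bound 1 is ≥ 1, the union bound is uninformative here; it does NOT by itself certify existence.

27·p = 1 ≈ 1.00000; existence NOT certified by the union bound.


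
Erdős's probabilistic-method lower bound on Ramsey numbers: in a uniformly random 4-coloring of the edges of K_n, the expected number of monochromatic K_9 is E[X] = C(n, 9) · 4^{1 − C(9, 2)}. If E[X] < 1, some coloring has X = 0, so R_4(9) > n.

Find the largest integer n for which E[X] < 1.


We need C(n, 9) · 4^{1 − 36} < 1, i.e. C(n, 9) < 4^{36 − 1} = 1180591620717411303424.
Check values of n near the boundary:
  n = 908: C(908, 9) = 1111058428637338083100; 1111058428637338083100 < 1180591620717411303424? YES
  n = 909: C(909, 9) = 1122169012923711463931; 1122169012923711463931 < 1180591620717411303424? YES
  n = 910: C(910, 9) = 1133378248346922788210; 1133378248346922788210 < 1180591620717411303424? YES
  n = 911: C(911, 9) = 1144686900492291197405; 1144686900492291197405 < 1180591620717411303424? YES
  n = 912: C(912, 9) = 1156095740032081475120; 1156095740032081475120 < 1180591620717411303424? YES
  n = 913: C(913, 9) = 1167605542753639808390; 1167605542753639808390 < 1180591620717411303424? YES
  n = 914: C(914, 9) = 1179217089587653905932; 1179217089587653905932 < 1180591620717411303424? YES
  n = 915: C(915, 9) = 1190931166636537885130; 1190931166636537885130 < 1180591620717411303424? NO
  n = 916: C(916, 9) = 1202748565202942340440; 1202748565202942340440 < 1180591620717411303424? NO
The largest n with C(n, 9) < 1180591620717411303424 is n = 914 (where E[X] = 294804272396913476483/295147905179352825856 ≈ 0.9988). Hence R_4(9) > 914, i.e. R_4(9) ≥ 915.

Largest n = 914; hence R_4(9) > 914.


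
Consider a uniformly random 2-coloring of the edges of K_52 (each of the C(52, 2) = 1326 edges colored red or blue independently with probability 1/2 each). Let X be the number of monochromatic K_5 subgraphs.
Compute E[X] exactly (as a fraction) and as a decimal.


Let X = Σ_S X_S over the C(52, 5) = 2598960 subsets S of size 5, where X_S = 1 if the K_5 on S is monochromatic.
For a fixed S, the K_5 on S has C(5, 2) = 10 edges. P[all 10 edges red] = (1/2)^10, and likewise for blue, so P[monochromatic] = 2·(1/2)^10 = 2^{1 − 10} = 1/512.
By linearity of expectation: E[X] = C(52, 5) · 2^{1 − 10} = 2598960 · 1/512 = 162435/32.
Numerically: E[X] ≈ 5076.093750.

E[X] = C(52,5)·2^(1−C(5,2)) = 162435/32 ≈ 5076.093750.


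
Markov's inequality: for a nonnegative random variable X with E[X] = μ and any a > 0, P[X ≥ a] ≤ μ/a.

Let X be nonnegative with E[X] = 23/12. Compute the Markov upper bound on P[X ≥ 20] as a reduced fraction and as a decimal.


μ = E[X] = 23/12, a = 20.
Markov: P[X ≥ 20] ≤ μ/a = (23/12)/20 = 23/240.
Numerically: ≈ 0.0958.
(Since a = 20 > μ = 1.9167, the bound 23/240 is < 1 and informative.)

P[X ≥ 20] ≤ 23/240 ≈ 0.0958.


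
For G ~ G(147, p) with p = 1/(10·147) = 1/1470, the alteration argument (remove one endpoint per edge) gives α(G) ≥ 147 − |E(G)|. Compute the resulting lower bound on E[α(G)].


E[|E(G)|] = C(147, 2)·p = 10731 · (1/1470) = 73/10.
E[α(G)] ≥ n − E[|E(G)|] = 147 − 73/10 = 1397/10.
Numerically: ≈ 139.700.
(This is only a lower bound; the true E[α(G)] may be larger.)

E[α(G)] ≥ 1397/10 ≈ 139.700.


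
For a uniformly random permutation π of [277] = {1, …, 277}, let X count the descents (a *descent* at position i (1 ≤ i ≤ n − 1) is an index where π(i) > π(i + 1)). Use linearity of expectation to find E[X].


Write X = Σ X_I over i = 1, …, 276, with X_I the indicator of one descent.
There are 276 indicators.
For each fixed i, the pair (π(i), π(i+1)) is a uniformly random ordered pair of distinct values from {1, …, 277}; by symmetry P[π(i) > π(i+1)] = 1/2.
By linearity: E[X] = 276 · (1/2) = (277 − 1) · (1/2) = 138 ≈ 138.0000.

E[X] = 138 = 138.0000.


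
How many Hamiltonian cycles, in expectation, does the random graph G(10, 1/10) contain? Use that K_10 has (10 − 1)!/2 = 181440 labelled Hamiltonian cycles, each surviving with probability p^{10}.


K_10 has (10 − 1)!/2 = 181440 labelled Hamiltonian cycles.
For each such Hamiltonian cycle H, let X_H = 1 if all 10 edges of H are present in G. Then P[X_H = 1] = p^{10} = (1/10)^{10} = 1/10000000000.
Summing the indicators: E[X] = Σ_H E[X_H] = 181440 · p^{10} = 181440 · 1/10000000000 = 567/31250000.
Numerically: E[X] ≈ 1.8144e-05.

E[X] = 181440 · (1/10)^{10} = 567/31250000 ≈ 1.8144e-05.


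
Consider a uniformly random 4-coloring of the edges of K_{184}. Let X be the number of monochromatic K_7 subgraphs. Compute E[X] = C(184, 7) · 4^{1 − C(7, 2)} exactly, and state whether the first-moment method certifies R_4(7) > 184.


E[X] = C(184, 7) · 4^{1 − 21} = 1262216571096 · 4^{−20} = 1262216571096/1099511627776.
As a reduced fraction: E[X] = 157777071387/137438953472 ≈ 1.148.
Is E[X] < 1? NO.
Since E[X] ≥ 1, the first-moment bound is inconclusive at n = 184; it does NOT by itself certify R_4(7) > 184.

E[X] = 157777071387/137438953472 ≈ 1.148; E[X] ≥ 1; first-moment method inconclusive here.


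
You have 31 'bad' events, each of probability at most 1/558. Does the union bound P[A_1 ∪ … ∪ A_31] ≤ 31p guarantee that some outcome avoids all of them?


Union bound: P[∪_{i=1}^{31} A_i] ≤ Σ_i P[A_i] ≤ 31·p = 31·(1/558) = 1/18.
Numerically: 1/18 ≈ 0.05556.
Is 1/18 < 1? YES.
Since P[∪ A_i] ≤ 1/18 < 1, the complement has P[∩ A_i^c] ≥ 1 − 1/18 = 17/18 > 0, so some outcome avoids every A_i.

31·p = 1/18 ≈ 0.05556; existence CERTIFIED by the union bound.


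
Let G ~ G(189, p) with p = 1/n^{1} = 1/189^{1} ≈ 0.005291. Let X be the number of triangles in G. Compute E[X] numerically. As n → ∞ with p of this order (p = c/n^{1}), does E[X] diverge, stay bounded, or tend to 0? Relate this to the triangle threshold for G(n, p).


Number of potential triangles: C(189, 3) = 1107414.
Each occurs with probability p³ ≈ (0.005291)³ ≈ 1.481203e-07.
By linearity: E[X] = C(189, 3)·p³ ≈ 1107414 · 1.481203e-07 ≈ 0.1640.
Here α = 1, so p = 1/n is exactly at the triangle threshold p ~ 1/n. Asymptotically E[X] → c³/6 = 1³/6 = 1/6 ≈ 0.1667, a bounded constant. In this regime the triangle count is asymptotically Poisson(c³/6).

E[X] ≈ 0.1640; in regime p = Θ(1/n^{1}) E[X] stays bounded (at the triangle threshold p ~ 1/n).


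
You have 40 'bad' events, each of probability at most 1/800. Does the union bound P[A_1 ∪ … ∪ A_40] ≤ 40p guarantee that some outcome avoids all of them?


Union bound: P[∪_{i=1}^{40} A_i] ≤ Σ_i P[A_i] ≤ 40·p = 40·(1/800) = 1/20.
Numerically: 1/20 ≈ 0.050000.
Is 1/20 < 1? YES.
Since P[∪ A_i] ≤ 1/20 < 1, the complement has P[∩ A_i^c] ≥ 1 − 1/20 = 19/20 > 0, so some outcome avoids every A_i.

40·p = 1/20 ≈ 0.050000; existence CERTIFIED by the union bound.


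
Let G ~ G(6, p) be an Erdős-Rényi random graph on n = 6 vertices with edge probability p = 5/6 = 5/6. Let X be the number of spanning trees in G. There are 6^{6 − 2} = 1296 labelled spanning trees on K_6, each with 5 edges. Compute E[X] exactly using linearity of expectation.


K_6 has 6^{6 − 2} = 1296 labelled spanning trees.
For each such spanning tree H, let X_H = 1 if all 5 edges of H are present in G. Then P[X_H = 1] = p^{5} = (5/6)^{5} = 3125/7776.
Summing the indicators: E[X] = Σ_H E[X_H] = 1296 · p^{5} = 1296 · 3125/7776 = 3125/6.
Numerically: E[X] ≈ 520.83.

E[X] = 1296 · (5/6)^{5} = 3125/6 ≈ 520.83.


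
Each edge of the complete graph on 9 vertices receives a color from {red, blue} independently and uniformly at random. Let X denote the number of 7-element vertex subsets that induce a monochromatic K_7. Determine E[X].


Let X = Σ_S X_S over the C(9, 7) = 36 subsets S of size 7, where X_S = 1 if the K_7 on S is monochromatic.
For a fixed S, the K_7 on S has C(7, 2) = 21 edges. P[all 21 edges red] = (1/2)^21, and likewise for blue, so P[monochromatic] = 2·(1/2)^21 = 2^{1 − 21} = 1/1048576.
By linearity: E[X] = C(9, 7) · 2^{1 − 21} = 36 · 1/1048576 = 9/262144.
Numerically: E[X] ≈ 0.00003.

E[X] = C(9,7)·2^(1−C(7,2)) = 9/262144 ≈ 0.00003.


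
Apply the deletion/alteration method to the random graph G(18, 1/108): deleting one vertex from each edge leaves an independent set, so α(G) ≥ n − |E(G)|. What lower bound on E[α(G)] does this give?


E[|E(G)|] = C(18, 2)·p = 153 · (1/108) = 17/12.
E[α(G)] ≥ n − E[|E(G)|] = 18 − 17/12 = 199/12.
Numerically: ≈ 16.5833.
(This is only a lower bound; the true E[α(G)] may be larger.)

E[α(G)] ≥ 199/12 ≈ 16.5833.


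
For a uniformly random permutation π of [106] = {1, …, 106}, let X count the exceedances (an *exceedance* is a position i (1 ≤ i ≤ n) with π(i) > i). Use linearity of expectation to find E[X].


Write X = Σ_{i=1}^{106} X_i, where X_i = 1_{π(i) > i}.
For each fixed i, π(i) is uniform over {1, …, 106} (marginal of a uniform permutation), so P[π(i) > i] = (n − i)/n. Summing: Σ_{i=1}^{106} (n − i)/n = (0 + 1 + … + 105)/106 = 106(106 − 1)/(2·106) = (106 − 1)/2.
Hence E[X] = Σ_{i=1}^{106} (106 − i)/106 = 105/2 ≈ 52.50000.

E[X] = 105/2 = 52.50000.


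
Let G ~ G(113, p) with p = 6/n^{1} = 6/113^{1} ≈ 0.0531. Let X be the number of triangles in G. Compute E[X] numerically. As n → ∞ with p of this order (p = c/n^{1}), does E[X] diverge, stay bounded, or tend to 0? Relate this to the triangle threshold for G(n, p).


Number of potential triangles: C(113, 3) = 234136.
Each occurs with probability p³ ≈ (0.0531)³ ≈ 1.496988e-04.
By linearity: E[X] = C(113, 3)·p³ ≈ 234136 · 1.496988e-04 ≈ 35.0499.
Here α = 1, so p = 6/n is exactly at the triangle threshold p ~ 1/n. Asymptotically E[X] → c³/6 = 6³/6 = 36 ≈ 36.0000, a bounded constant. In this regime the triangle count is asymptotically Poisson(c³/6).

E[X] ≈ 35.0499; in regime p = Θ(1/n^{1}) E[X] stays bounded (at the triangle threshold p ~ 1/n).


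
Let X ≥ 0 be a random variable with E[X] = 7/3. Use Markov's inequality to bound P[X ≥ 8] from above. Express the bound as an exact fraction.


μ = E[X] = 7/3, a = 8.
Markov: P[X ≥ 8] ≤ μ/a = (7/3)/8 = 7/24.
Numerically: ≈ 0.291667.
(Since a = 8 > μ = 2.333333, the bound 7/24 is < 1 and informative.)

P[X ≥ 8] ≤ 7/24 ≈ 0.291667.


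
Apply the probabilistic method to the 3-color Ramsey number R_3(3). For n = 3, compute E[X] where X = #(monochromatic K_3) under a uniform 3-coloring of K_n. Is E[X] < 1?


E[X] = C(3, 3) · 3^{1 − 3} = 1 · 3^{−2} = 1/9.
As a reduced fraction: E[X] = 1/9 ≈ 0.1111111.
Is E[X] < 1? YES.
Since E[X] < 1, there exists a 3-coloring of K_{3} with no monochromatic K_3; hence R_3(3) > 3.

E[X] = 1/9 ≈ 0.1111111; E[X] < 1, so R_3(3) > 3.


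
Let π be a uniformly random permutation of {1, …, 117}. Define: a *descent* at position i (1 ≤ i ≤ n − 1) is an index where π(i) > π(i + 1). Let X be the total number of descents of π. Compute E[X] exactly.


Write X = Σ X_I over i = 1, …, 116, with X_I the indicator of one descent.
There are 116 indicators.
For each fixed i, the pair (π(i), π(i+1)) is a uniformly random ordered pair of distinct values from {1, …, 117}; by symmetry P[π(i) > π(i+1)] = 1/2.
By linearity: E[X] = 116 · (1/2) = (117 − 1) · (1/2) = 58 ≈ 58.00000.

E[X] = 58 = 58.00000.


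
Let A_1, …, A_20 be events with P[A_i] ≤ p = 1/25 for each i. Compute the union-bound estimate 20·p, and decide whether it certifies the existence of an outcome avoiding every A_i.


Union bound: P[∪_{i=1}^{20} A_i] ≤ Σ_i P[A_i] ≤ 20·p = 20·(1/25) = 4/5.
Numerically: 4/5 ≈ 0.800.
Is 4/5 < 1? YES.
Since P[∪ A_i] ≤ 4/5 < 1, the complement has P[∩ A_i^c] ≥ 1 − 4/5 = 1/5 > 0, so some outcome avoids every A_i.

20·p = 4/5 ≈ 0.800; existence CERTIFIED by the union bound.


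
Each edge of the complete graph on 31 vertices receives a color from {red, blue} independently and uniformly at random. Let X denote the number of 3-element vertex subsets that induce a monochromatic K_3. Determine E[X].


Let X = Σ_S X_S over the C(31, 3) = 4495 subsets S of size 3, where X_S = 1 if the K_3 on S is monochromatic.
For a fixed S, the K_3 on S has C(3, 2) = 3 edges. P[all 3 edges red] = (1/2)^3, and likewise for blue, so P[monochromatic] = 2·(1/2)^3 = 2^{1 − 3} = 1/4.
By linearity of expectation: E[X] = C(31, 3) · 2^{1 − 3} = 4495 · 1/4 = 4495/4.
Numerically: E[X] ≈ 1123.750000.

E[X] = C(31,3)·2^(1−C(3,2)) = 4495/4 ≈ 1123.750000.


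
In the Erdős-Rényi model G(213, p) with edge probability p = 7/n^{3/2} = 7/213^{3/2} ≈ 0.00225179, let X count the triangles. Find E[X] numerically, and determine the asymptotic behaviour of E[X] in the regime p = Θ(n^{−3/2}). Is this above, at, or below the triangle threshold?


Number of potential triangles: C(213, 3) = 1587986.
Each occurs with probability p³ ≈ (0.00225179)³ ≈ 1.14178913e-08.
By linearity: E[X] = C(213, 3)·p³ ≈ 1587986 · 1.14178913e-08 ≈ 0.018131.
Since α = 3/2 > 1, p = c/n^{3/2} = o(1/n) is below the triangle threshold p ~ 1/n. Asymptotically E[X] ~ (c³/6)·n^{3(1−α)} = (7³/6)·n^{-1.5} → 0, so by Markov's inequality G has no triangles w.h.p.

E[X] ≈ 0.018131; in regime p = Θ(1/n^{3/2}) E[X] tends to 0 (below the triangle threshold p ~ 1/n).


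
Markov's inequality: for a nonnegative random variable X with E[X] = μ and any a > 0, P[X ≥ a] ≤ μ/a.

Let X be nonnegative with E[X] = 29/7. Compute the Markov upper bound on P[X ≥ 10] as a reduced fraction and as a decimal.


μ = E[X] = 29/7, a = 10.
Markov: P[X ≥ 10] ≤ μ/a = (29/7)/10 = 29/70.
Numerically: ≈ 0.414.
(Since a = 10 > μ = 4.143, the bound 29/70 is < 1 and informative.)

P[X ≥ 10] ≤ 29/70 ≈ 0.414.


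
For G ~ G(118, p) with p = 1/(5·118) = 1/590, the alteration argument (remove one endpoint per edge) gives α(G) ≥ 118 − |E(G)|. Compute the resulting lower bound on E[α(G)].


E[|E(G)|] = C(118, 2)·p = 6903 · (1/590) = 117/10.
E[α(G)] ≥ n − E[|E(G)|] = 118 − 117/10 = 1063/10.
Numerically: ≈ 106.3000.
(This is only a lower bound; the true E[α(G)] may be larger.)

E[α(G)] ≥ 1063/10 ≈ 106.3000.


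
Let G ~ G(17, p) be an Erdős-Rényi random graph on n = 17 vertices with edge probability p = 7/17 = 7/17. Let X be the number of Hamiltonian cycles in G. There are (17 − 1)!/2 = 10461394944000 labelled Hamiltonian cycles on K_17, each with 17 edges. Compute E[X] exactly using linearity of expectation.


K_17 has (17 − 1)!/2 = 10461394944000 labelled Hamiltonian cycles.
For each such Hamiltonian cycle H, let X_H = 1 if all 17 edges of H are present in G. Then P[X_H = 1] = p^{17} = (7/17)^{17} = 232630513987207/827240261886336764177.
Summing the indicators: E[X] = Σ_H E[X_H] = 10461394944000 · p^{17} = 10461394944000 · 232630513987207/827240261886336764177 = 2433639682845888590481408000/827240261886336764177.
Numerically: E[X] ≈ 2.9419e+06.

E[X] = 10461394944000 · (7/17)^{17} = 2433639682845888590481408000/827240261886336764177 ≈ 2.9419e+06.


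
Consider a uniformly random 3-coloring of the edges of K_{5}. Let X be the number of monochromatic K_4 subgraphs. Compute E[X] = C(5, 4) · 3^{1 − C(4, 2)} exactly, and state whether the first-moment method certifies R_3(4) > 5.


E[X] = C(5, 4) · 3^{1 − 6} = 5 · 3^{−5} = 5/243.
As a reduced fraction: E[X] = 5/243 ≈ 0.0205761.
Is E[X] < 1? YES.
Since E[X] < 1, there exists a 3-coloring of K_{5} with no monochromatic K_4; hence R_3(4) > 5.

E[X] = 5/243 ≈ 0.0205761; E[X] < 1, so R_3(4) > 5.


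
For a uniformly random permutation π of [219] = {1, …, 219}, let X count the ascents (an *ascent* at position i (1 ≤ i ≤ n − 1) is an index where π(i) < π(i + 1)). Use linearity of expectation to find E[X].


Write X = Σ X_I over i = 1, …, 218, with X_I the indicator of one ascent.
There are 218 indicators.
For each fixed i, the pair (π(i), π(i+1)) is a uniformly random ordered pair of distinct values from {1, …, 219}; by symmetry P[π(i) < π(i+1)] = 1/2.
By linearity: E[X] = 218 · (1/2) = (219 − 1) · (1/2) = 109 ≈ 109.000000.

E[X] = 109 = 109.000000.


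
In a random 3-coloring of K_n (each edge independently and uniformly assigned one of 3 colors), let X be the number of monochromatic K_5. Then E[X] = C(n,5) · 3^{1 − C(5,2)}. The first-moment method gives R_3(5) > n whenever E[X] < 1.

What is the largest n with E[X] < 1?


We need C(n, 5) · 3^{1 − 10} < 1, i.e. C(n, 5) < 3^{10 − 1} = 19683.
Check values of n near the boundary:
  n = 19: C(19, 5) = 11628; 11628 < 19683? YES
  n = 20: C(20, 5) = 15504; 15504 < 19683? YES
  n = 21: C(21, 5) = 20349; 20349 < 19683? NO
  n = 22: C(22, 5) = 26334; 26334 < 19683? NO
  n = 23: C(23, 5) = 33649; 33649 < 19683? NO
The largest n with C(n, 5) < 19683 is n = 20 (where E[X] = 5168/6561 ≈ 0.7877). Hence R_3(5) > 20, i.e. R_3(5) ≥ 21.

Largest n = 20; hence R_3(5) > 20.


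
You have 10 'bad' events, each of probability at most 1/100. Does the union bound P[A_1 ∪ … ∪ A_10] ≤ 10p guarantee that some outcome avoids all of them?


Union bound: P[∪_{i=1}^{10} A_i] ≤ Σ_i P[A_i] ≤ 10·p = 10·(1/100) = 1/10.
Numerically: 1/10 ≈ 0.1000000.
Is 1/10 < 1? YES.
Since P[∪ A_i] ≤ 1/10 < 1, the complement has P[∩ A_i^c] ≥ 1 − 1/10 = 9/10 > 0, so some outcome avoids every A_i.

10·p = 1/10 ≈ 0.1000000; existence CERTIFIED by the union bound.


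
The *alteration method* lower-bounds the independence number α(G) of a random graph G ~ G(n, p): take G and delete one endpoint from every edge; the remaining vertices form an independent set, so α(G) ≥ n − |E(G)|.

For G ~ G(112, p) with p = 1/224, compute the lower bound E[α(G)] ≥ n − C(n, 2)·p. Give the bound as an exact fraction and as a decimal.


E[|E(G)|] = C(112, 2)·p = 6216 · (1/224) = 111/4.
E[α(G)] ≥ n − E[|E(G)|] = 112 − 111/4 = 337/4.
Numerically: ≈ 84.250000.
(This is only a lower bound; the true E[α(G)] may be larger.)

E[α(G)] ≥ 337/4 ≈ 84.250000.


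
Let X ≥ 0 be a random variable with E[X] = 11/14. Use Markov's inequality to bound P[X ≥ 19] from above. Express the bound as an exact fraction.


μ = E[X] = 11/14, a = 19.
Markov: P[X ≥ 19] ≤ μ/a = (11/14)/19 = 11/266.
Numerically: ≈ 0.0414.
(Since a = 19 > μ = 0.7857, the bound 11/266 is < 1 and informative.)

P[X ≥ 19] ≤ 11/266 ≈ 0.0414.


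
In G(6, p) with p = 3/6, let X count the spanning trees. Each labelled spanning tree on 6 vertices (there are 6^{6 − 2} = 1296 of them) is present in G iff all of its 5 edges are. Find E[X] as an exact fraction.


K_6 has 6^{6 − 2} = 1296 labelled spanning trees.
For each such spanning tree H, let X_H = 1 if all 5 edges of H are present in G. Then P[X_H = 1] = p^{5} = (1/2)^{5} = 1/32.
By linearity of expectation: E[X] = Σ_H E[X_H] = 1296 · p^{5} = 1296 · 1/32 = 81/2.
Numerically: E[X] ≈ 40.5.

E[X] = 1296 · (1/2)^{5} = 81/2 ≈ 40.5.


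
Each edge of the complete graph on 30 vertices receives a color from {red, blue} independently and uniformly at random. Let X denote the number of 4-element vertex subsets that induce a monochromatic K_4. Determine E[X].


Let X = Σ_S X_S over the C(30, 4) = 27405 subsets S of size 4, where X_S = 1 if the K_4 on S is monochromatic.
For a fixed S, the K_4 on S has C(4, 2) = 6 edges. P[all 6 edges red] = (1/2)^6, and likewise for blue, so P[monochromatic] = 2·(1/2)^6 = 2^{1 − 6} = 1/32.
By linearity of expectation: E[X] = C(30, 4) · 2^{1 − 6} = 27405 · 1/32 = 27405/32.
Numerically: E[X] ≈ 856.406.

E[X] = C(30,4)·2^(1−C(4,2)) = 27405/32 ≈ 856.406.


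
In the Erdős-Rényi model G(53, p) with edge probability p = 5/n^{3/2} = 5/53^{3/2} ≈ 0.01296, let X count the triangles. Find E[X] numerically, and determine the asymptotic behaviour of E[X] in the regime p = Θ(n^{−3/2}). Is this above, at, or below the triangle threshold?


Number of potential triangles: C(53, 3) = 23426.
Each occurs with probability p³ ≈ (0.01296)³ ≈ 2.176049e-06.
By linearity: E[X] = C(53, 3)·p³ ≈ 23426 · 2.176049e-06 ≈ 0.0510.
Since α = 3/2 > 1, p = c/n^{3/2} = o(1/n) is below the triangle threshold p ~ 1/n. Asymptotically E[X] ~ (c³/6)·n^{3(1−α)} = (5³/6)·n^{-1.5} → 0, so by Markov's inequality G has no triangles w.h.p.

E[X] ≈ 0.0510; in regime p = Θ(1/n^{3/2}) E[X] tends to 0 (below the triangle threshold p ~ 1/n).


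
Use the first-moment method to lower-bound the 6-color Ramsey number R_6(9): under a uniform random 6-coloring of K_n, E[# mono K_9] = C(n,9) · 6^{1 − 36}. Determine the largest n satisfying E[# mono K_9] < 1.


We need C(n, 9) · 6^{1 − 36} < 1, i.e. C(n, 9) < 6^{36 − 1} = 1719070799748422591028658176.
Check values of n near the boundary:
  n = 4404: C(4404, 9) = 1703375445537161676647015880; 1703375445537161676647015880 < 1719070799748422591028658176? YES
  n = 4405: C(4405, 9) = 1706862792900636302463627150; 1706862792900636302463627150 < 1719070799748422591028658176? YES
  n = 4406: C(4406, 9) = 1710356485221788389505285700; 1710356485221788389505285700 < 1719070799748422591028658176? YES
  n = 4407: C(4407, 9) = 1713856532599459170657070050; 1713856532599459170657070050 < 1719070799748422591028658176? YES
  n = 4408: C(4408, 9) = 1717362945146264156457459600; 1717362945146264156457459600 < 1719070799748422591028658176? YES
  n = 4409: C(4409, 9) = 1720875732988608787686577131; 1720875732988608787686577131 < 1719070799748422591028658176? NO
  n = 4410: C(4410, 9) = 1724394906266704102180823710; 1724394906266704102180823710 < 1719070799748422591028658176? NO
The largest n with C(n, 9) < 1719070799748422591028658176 is n = 4408 (where E[X] = 35778394690547169926197075/35813974994758803979763712 ≈ 0.9990). Hence R_6(9) > 4408, i.e. R_6(9) ≥ 4409.

Largest n = 4408; hence R_6(9) > 4408.


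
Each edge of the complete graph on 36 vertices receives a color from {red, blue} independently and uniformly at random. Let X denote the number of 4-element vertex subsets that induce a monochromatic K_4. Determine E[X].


Let X = Σ_S X_S over the C(36, 4) = 58905 subsets S of size 4, where X_S = 1 if the K_4 on S is monochromatic.
For a fixed S, the K_4 on S has C(4, 2) = 6 edges. P[all 6 edges red] = (1/2)^6, and likewise for blue, so P[monochromatic] = 2·(1/2)^6 = 2^{1 − 6} = 1/32.
By linearity: E[X] = C(36, 4) · 2^{1 − 6} = 58905 · 1/32 = 58905/32.
Numerically: E[X] ≈ 1840.781250.

E[X] = C(36,4)·2^(1−C(4,2)) = 58905/32 ≈ 1840.781250.


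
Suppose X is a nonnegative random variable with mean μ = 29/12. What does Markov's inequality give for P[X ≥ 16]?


μ = E[X] = 29/12, a = 16.
Markov: P[X ≥ 16] ≤ μ/a = (29/12)/16 = 29/192.
Numerically: ≈ 0.151042.
(Since a = 16 > μ = 2.416667, the bound 29/192 is < 1 and informative.)

P[X ≥ 16] ≤ 29/192 ≈ 0.151042.


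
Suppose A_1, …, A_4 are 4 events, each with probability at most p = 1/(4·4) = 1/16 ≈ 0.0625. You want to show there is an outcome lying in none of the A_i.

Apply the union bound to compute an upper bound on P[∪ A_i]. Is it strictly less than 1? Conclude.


Union bound: P[∪_{i=1}^{4} A_i] ≤ Σ_i P[A_i] ≤ 4·p = 4·(1/16) = 1/4.
Numerically: 1/4 ≈ 0.2500.
Is 1/4 < 1? YES.
Since P[∪ A_i] ≤ 1/4 < 1, the complement has P[∩ A_i^c] ≥ 1 − 1/4 = 3/4 > 0, so some outcome avoids every A_i.

4·p = 1/4 ≈ 0.2500; existence CERTIFIED by the union bound.


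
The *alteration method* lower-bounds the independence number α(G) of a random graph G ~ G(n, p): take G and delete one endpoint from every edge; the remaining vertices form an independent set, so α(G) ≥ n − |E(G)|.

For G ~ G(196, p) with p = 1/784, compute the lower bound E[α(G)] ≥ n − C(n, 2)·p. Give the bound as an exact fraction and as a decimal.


E[|E(G)|] = C(196, 2)·p = 19110 · (1/784) = 195/8.
E[α(G)] ≥ n − E[|E(G)|] = 196 − 195/8 = 1373/8.
Numerically: ≈ 171.625.
(This is only a lower bound; the true E[α(G)] may be larger.)

E[α(G)] ≥ 1373/8 ≈ 171.625.


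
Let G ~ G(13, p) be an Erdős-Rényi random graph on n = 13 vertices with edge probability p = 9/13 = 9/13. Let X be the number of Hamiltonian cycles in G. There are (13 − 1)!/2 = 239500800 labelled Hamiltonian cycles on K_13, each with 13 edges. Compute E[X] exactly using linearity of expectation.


K_13 has (13 − 1)!/2 = 239500800 labelled Hamiltonian cycles.
For each such Hamiltonian cycle H, let X_H = 1 if all 13 edges of H are present in G. Then P[X_H = 1] = p^{13} = (9/13)^{13} = 2541865828329/302875106592253.
Summing the indicators: E[X] = Σ_H E[X_H] = 239500800 · p^{13} = 239500800 · 2541865828329/302875106592253 = 608778899377458163200/302875106592253.
Numerically: E[X] ≈ 2.01e+06.

E[X] = 239500800 · (9/13)^{13} = 608778899377458163200/302875106592253 ≈ 2.01e+06.


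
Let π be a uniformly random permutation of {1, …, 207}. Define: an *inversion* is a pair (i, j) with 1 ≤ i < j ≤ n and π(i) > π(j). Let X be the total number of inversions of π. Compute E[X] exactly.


Write X = Σ X_I over the C(207, 2) = 21321 pairs i < j, with X_I the indicator of one inversion.
There are 21321 indicators.
For each fixed pair i < j, the values π(i) and π(j) are two distinct elements of {1, …, 207} in uniformly random order; by symmetry P[π(i) > π(j)] = 1/2.
By linearity: E[X] = 21321 · (1/2) = C(207, 2) · (1/2) = 21321/2 = 21321/2 ≈ 10660.500.

E[X] = 21321/2 = 10660.500.


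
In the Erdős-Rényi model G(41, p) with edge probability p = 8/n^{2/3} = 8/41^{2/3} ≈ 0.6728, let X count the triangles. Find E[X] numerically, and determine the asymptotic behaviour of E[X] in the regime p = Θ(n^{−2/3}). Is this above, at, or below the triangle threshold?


Number of potential triangles: C(41, 3) = 10660.
Each occurs with probability p³ ≈ (0.6728)³ ≈ 3.045806e-01.
By linearity: E[X] = C(41, 3)·p³ ≈ 10660 · 3.045806e-01 ≈ 3246.8293.
Since α = 2/3 < 1, p = c/n^{2/3} ≫ 1/n is above the triangle threshold p ~ 1/n. Asymptotically E[X] ~ (c³/6)·n^{3(1−α)} = (8³/6)·n^{1} → ∞; triangles are abundant w.h.p.

E[X] ≈ 3246.8293; in regime p = Θ(1/n^{2/3}) E[X] diverges (above the triangle threshold p ~ 1/n).


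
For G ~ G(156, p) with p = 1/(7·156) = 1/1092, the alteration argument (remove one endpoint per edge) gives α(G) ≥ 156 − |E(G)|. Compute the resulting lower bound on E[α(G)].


E[|E(G)|] = C(156, 2)·p = 12090 · (1/1092) = 155/14.
E[α(G)] ≥ n − E[|E(G)|] = 156 − 155/14 = 2029/14.
Numerically: ≈ 144.92857.
(This is only a lower bound; the true E[α(G)] may be larger.)

E[α(G)] ≥ 2029/14 ≈ 144.92857.


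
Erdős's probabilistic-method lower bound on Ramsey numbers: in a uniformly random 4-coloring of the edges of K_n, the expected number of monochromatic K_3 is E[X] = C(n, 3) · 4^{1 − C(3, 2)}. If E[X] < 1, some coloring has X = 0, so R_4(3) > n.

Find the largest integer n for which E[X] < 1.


We need C(n, 3) · 4^{1 − 3} < 1, i.e. C(n, 3) < 4^{3 − 1} = 16.
Check values of n near the boundary:
  n = 3: C(3, 3) = 1; 1 < 16? YES
  n = 4: C(4, 3) = 4; 4 < 16? YES
  n = 5: C(5, 3) = 10; 10 < 16? YES
  n = 6: C(6, 3) = 20; 20 < 16? NO
  n = 7: C(7, 3) = 35; 35 < 16? NO
  n = 8: C(8, 3) = 56; 56 < 16? NO
The largest n with C(n, 3) < 16 is n = 5 (where E[X] = 5/8 ≈ 0.6250000). Hence R_4(3) > 5, i.e. R_4(3) ≥ 6.

Largest n = 5; hence R_4(3) > 5.


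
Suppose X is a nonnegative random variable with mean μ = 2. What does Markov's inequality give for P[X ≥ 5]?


μ = E[X] = 2, a = 5.
Markov: P[X ≥ 5] ≤ μ/a = (2)/5 = 2/5.
Numerically: ≈ 0.4000.
(Since a = 5 > μ = 2.0000, the bound 2/5 is < 1 and informative.)

P[X ≥ 5] ≤ 2/5 ≈ 0.4000.


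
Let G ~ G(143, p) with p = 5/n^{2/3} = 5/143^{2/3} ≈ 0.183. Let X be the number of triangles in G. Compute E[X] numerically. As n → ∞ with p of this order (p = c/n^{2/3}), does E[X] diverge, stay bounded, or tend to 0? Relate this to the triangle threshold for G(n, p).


Number of potential triangles: C(143, 3) = 477191.
Each occurs with probability p³ ≈ (0.183)³ ≈ 6.11277e-03.
By linearity: E[X] = C(143, 3)·p³ ≈ 477191 · 6.11277e-03 ≈ 2916.958.
Since α = 2/3 < 1, p = c/n^{2/3} ≫ 1/n is above the triangle threshold p ~ 1/n. Asymptotically E[X] ~ (c³/6)·n^{3(1−α)} = (5³/6)·n^{1} → ∞; triangles are abundant w.h.p.

E[X] ≈ 2916.958; in regime p = Θ(1/n^{2/3}) E[X] diverges (above the triangle threshold p ~ 1/n).


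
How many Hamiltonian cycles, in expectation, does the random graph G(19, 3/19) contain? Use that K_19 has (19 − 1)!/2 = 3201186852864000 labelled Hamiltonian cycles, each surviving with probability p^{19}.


K_19 has (19 − 1)!/2 = 3201186852864000 labelled Hamiltonian cycles.
For each such Hamiltonian cycle H, let X_H = 1 if all 19 edges of H are present in G. Then P[X_H = 1] = p^{19} = (3/19)^{19} = 1162261467/1978419655660313589123979.
By linearity of expectation: E[X] = Σ_H E[X_H] = 3201186852864000 · p^{19} = 3201186852864000 · 1162261467/1978419655660313589123979 = 3720616127750825791488000/1978419655660313589123979.
Numerically: E[X] ≈ 1.88.

E[X] = 3201186852864000 · (3/19)^{19} = 3720616127750825791488000/1978419655660313589123979 ≈ 1.88.


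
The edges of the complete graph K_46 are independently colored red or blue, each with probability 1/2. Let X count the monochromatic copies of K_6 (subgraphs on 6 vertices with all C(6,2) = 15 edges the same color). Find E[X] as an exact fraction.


Let X = Σ_S X_S over the C(46, 6) = 9366819 subsets S of size 6, where X_S = 1 if the K_6 on S is monochromatic.
For a fixed S, the K_6 on S has C(6, 2) = 15 edges. P[all 15 edges red] = (1/2)^15, and likewise for blue, so P[monochromatic] = 2·(1/2)^15 = 2^{1 − 15} = 1/16384.
By linearity: E[X] = C(46, 6) · 2^{1 − 15} = 9366819 · 1/16384 = 9366819/16384.
Numerically: E[X] ≈ 571.705261.

E[X] = C(46,6)·2^(1−C(6,2)) = 9366819/16384 ≈ 571.705261.


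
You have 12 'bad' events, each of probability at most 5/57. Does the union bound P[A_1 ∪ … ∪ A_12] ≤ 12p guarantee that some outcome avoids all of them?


Union bound: P[∪_{i=1}^{12} A_i] ≤ Σ_i P[A_i] ≤ 12·p = 12·(5/57) = 20/19.
Numerically: 20/19 ≈ 1.052632.
Is 20/19 < 1? NO.
Since the bound 20/19 is ≥ 1, the union bound is uninformative here; it does NOT by itself certify existence.

12·p = 20/19 ≈ 1.052632; existence NOT certified by the union bound.


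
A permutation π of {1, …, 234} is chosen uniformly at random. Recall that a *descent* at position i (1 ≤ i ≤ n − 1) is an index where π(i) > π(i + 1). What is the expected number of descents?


Write X = Σ X_I over i = 1, …, 233, with X_I the indicator of one descent.
There are 233 indicators.
For each fixed i, the pair (π(i), π(i+1)) is a uniformly random ordered pair of distinct values from {1, …, 234}; by symmetry P[π(i) > π(i+1)] = 1/2.
By linearity: E[X] = 233 · (1/2) = (234 − 1) · (1/2) = 233/2 ≈ 116.500000.

E[X] = 233/2 = 116.500000.


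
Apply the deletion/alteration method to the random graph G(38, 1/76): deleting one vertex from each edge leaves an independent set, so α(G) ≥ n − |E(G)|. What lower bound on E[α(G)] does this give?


E[|E(G)|] = C(38, 2)·p = 703 · (1/76) = 37/4.
E[α(G)] ≥ n − E[|E(G)|] = 38 − 37/4 = 115/4.
Numerically: ≈ 28.750.
(This is only a lower bound; the true E[α(G)] may be larger.)

E[α(G)] ≥ 115/4 ≈ 28.750.
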